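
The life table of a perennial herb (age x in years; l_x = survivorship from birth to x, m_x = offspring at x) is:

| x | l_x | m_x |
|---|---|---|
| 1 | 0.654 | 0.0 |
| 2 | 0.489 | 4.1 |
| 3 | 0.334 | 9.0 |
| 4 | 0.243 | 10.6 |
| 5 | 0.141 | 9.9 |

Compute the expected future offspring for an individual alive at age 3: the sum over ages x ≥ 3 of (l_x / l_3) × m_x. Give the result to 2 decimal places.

l_3 = 0.334. Conditional survival from age 3 to x is l_x / l_3.
  x=3: (0.334/0.334) × 9.0 = 9.0000
  x=4: (0.243/0.334) × 10.6 = 7.7120
  x=5: (0.141/0.334) × 9.9 = 4.1793
Sum = 9.0000 + 7.7120 + 4.1793 = 20.8913

20.89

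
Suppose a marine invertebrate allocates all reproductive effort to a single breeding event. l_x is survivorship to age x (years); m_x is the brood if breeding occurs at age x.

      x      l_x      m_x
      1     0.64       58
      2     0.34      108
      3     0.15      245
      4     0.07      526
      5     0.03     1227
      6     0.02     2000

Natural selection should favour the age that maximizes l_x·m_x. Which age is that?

6

Expected offspring if breeding at age x = l_x × m_x:
  age 1: 0.64 × 58 = 37.120
  age 2: 0.34 × 108 = 36.720
  age 3: 0.15 × 245 = 36.750
  age 4: 0.07 × 526 = 36.820
  age 5: 0.03 × 1227 = 36.810
  age 6: 0.02 × 2000 = 40.000
Maximum at age 6 (40.000).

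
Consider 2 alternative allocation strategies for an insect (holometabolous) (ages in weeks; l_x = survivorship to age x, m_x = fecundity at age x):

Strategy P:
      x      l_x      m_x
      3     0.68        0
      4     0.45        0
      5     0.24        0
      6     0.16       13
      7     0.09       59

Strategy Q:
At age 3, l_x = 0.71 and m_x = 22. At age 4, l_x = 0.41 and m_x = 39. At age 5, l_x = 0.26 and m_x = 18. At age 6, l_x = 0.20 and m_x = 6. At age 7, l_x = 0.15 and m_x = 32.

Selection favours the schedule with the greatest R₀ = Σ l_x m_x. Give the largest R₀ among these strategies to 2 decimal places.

42.29

Strategy P: R₀ = 0.68×0 + 0.45×0 + 0.24×0 + 0.16×13 + 0.09×59 = 7.3900
Strategy Q: R₀ = 0.71×22 + 0.41×39 + 0.26×18 + 0.20×6 + 0.15×32 = 42.2900
Highest R₀: strategy Q with 42.2900.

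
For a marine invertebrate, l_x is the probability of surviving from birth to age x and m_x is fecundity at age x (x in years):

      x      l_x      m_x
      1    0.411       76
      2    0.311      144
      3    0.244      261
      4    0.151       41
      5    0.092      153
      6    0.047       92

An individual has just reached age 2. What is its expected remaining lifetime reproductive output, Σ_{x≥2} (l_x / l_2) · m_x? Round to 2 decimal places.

427.84

l_2 = 0.311. Conditional survival from age 2 to x is l_x / l_2.
  x=2: (0.311/0.311) × 144 = 144.0000
  x=3: (0.244/0.311) × 261 = 204.7717
  x=4: (0.151/0.311) × 41 = 19.9068
  x=5: (0.092/0.311) × 153 = 45.2605
  x=6: (0.047/0.311) × 92 = 13.9035
Sum = 144.0000 + 204.7717 + 19.9068 + 45.2605 + 13.9035 = 427.8424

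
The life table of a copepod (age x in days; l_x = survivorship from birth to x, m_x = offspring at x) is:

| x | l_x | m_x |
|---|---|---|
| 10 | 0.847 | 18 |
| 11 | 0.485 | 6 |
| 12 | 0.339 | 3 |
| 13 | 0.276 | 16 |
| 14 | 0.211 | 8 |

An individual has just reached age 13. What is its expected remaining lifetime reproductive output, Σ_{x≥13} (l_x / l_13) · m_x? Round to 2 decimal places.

22.12

l_13 = 0.276. Conditional survival from age 13 to x is l_x / l_13.
  x=13: (0.276/0.276) × 16 = 16.0000
  x=14: (0.211/0.276) × 8 = 6.1159
Sum = 16.0000 + 6.1159 = 22.1159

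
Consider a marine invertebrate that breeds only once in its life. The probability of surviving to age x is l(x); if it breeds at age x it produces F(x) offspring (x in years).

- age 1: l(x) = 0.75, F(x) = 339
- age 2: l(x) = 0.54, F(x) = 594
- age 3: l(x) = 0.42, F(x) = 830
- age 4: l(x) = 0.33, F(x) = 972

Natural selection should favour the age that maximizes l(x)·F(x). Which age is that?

Expected offspring if breeding at age x = l(x) × F(x):
  age 1: 0.75 × 339 = 254.250
  age 2: 0.54 × 594 = 320.760
  age 3: 0.42 × 830 = 348.600
  age 4: 0.33 × 972 = 320.760
Maximum at age 3 (348.600).

3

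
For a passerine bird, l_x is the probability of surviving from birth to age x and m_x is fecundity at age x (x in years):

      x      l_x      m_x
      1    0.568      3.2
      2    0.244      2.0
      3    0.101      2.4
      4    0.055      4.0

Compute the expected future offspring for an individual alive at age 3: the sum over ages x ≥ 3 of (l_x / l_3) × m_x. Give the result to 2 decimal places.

4.58

l_3 = 0.101. Conditional survival from age 3 to x is l_x / l_3.
  x=3: (0.101/0.101) × 2.4 = 2.4000
  x=4: (0.055/0.101) × 4.0 = 2.1782
Sum = 2.4000 + 2.1782 = 4.5782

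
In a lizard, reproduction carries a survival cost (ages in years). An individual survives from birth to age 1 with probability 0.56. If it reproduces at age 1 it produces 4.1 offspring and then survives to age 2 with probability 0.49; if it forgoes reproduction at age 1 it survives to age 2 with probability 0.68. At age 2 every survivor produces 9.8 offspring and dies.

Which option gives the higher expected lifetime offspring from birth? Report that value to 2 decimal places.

4.99

breed at age 1: R₀ = 0.56 × (4.1 + 0.49 × 9.8) = 0.56 × 8.9020 = 4.9851
delay to age 2: R₀ = 0.56 × (0.68 × 9.8) = 0.56 × 6.6640 = 3.7318
Higher: breed at age 1 (4.9851).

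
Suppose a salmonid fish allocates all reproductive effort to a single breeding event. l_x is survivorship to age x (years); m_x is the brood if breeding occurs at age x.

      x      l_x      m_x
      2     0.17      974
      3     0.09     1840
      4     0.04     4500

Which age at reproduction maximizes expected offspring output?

Expected offspring if breeding at age x = l_x × m_x:
  age 2: 0.17 × 974 = 165.580
  age 3: 0.09 × 1840 = 165.600
  age 4: 0.04 × 4500 = 180.000
Maximum at age 4 (180.000).

4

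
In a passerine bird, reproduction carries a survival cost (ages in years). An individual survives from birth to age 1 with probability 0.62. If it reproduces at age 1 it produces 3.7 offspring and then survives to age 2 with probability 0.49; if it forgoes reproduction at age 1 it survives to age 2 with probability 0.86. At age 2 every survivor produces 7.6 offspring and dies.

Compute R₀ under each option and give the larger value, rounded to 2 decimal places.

breed at age 1: R₀ = 0.62 × (3.7 + 0.49 × 7.6) = 0.62 × 7.4240 = 4.6029
delay to age 2: R₀ = 0.62 × (0.86 × 7.6) = 0.62 × 6.5360 = 4.0523
Higher: breed at age 1 (4.6029).

4.60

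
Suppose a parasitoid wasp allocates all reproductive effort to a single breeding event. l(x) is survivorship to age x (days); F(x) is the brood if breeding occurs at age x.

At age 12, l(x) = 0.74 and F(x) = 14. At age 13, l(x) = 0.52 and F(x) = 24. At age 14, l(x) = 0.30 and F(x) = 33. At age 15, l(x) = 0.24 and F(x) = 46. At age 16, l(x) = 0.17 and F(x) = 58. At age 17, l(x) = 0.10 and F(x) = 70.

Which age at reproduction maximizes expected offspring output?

13

Expected offspring if breeding at age x = l(x) × F(x):
  age 12: 0.74 × 14 = 10.360
  age 13: 0.52 × 24 = 12.480
  age 14: 0.30 × 33 = 9.900
  age 15: 0.24 × 46 = 11.040
  age 16: 0.17 × 58 = 9.860
  age 17: 0.10 × 70 = 7.000
Maximum at age 13 (12.480).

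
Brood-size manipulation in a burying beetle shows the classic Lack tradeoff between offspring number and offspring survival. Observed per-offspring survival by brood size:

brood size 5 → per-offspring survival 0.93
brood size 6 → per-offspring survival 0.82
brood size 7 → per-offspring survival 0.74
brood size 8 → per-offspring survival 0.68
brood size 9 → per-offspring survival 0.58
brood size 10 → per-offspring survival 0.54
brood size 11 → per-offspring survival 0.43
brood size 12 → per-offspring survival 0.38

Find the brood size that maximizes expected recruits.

8

Expected recruits = c × s(c):
  c=5: 5 × 0.93 = 4.650
  c=6: 6 × 0.82 = 4.920
  c=7: 7 × 0.74 = 5.180
  c=8: 8 × 0.68 = 5.440
  c=9: 9 × 0.58 = 5.220
  c=10: 10 × 0.54 = 5.400
  c=11: 11 × 0.43 = 4.730
  c=12: 12 × 0.38 = 4.560
Maximum at c = 8 (5.440 recruits).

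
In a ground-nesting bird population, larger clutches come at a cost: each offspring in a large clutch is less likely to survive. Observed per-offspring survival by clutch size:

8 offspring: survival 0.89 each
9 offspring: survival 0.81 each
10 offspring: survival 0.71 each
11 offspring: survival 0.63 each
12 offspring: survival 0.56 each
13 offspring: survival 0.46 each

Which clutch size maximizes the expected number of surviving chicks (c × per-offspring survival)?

9

Expected surviving chicks = c × s(c):
  c=8: 8 × 0.89 = 7.120
  c=9: 9 × 0.81 = 7.290
  c=10: 10 × 0.71 = 7.100
  c=11: 11 × 0.63 = 6.930
  c=12: 12 × 0.56 = 6.720
  c=13: 13 × 0.46 = 5.980
Maximum at c = 9 (7.290 surviving chicks).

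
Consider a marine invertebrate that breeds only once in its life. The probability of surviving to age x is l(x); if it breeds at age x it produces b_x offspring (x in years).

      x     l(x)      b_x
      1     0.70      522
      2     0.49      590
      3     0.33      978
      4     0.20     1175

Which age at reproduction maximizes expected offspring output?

1

Expected offspring if breeding at age x = l(x) × b_x:
  age 1: 0.70 × 522 = 365.400
  age 2: 0.49 × 590 = 289.100
  age 3: 0.33 × 978 = 322.740
  age 4: 0.20 × 1175 = 235.000
Maximum at age 1 (365.400).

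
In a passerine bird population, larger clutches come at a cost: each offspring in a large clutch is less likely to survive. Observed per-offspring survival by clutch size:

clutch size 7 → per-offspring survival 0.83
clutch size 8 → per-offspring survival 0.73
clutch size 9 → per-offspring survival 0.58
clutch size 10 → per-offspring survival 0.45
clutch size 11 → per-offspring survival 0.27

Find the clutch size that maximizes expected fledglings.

Expected fledglings = c × s(c):
  c=7: 7 × 0.83 = 5.810
  c=8: 8 × 0.73 = 5.840
  c=9: 9 × 0.58 = 5.220
  c=10: 10 × 0.45 = 4.500
  c=11: 11 × 0.27 = 2.970
Maximum at c = 8 (5.840 fledglings).

8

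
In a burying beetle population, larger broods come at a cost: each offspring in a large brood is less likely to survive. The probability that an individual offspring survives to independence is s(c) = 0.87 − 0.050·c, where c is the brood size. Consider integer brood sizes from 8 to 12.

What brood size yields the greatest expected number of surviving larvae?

9

Expected surviving larvae = c × s(c):
  c=8: 8 × 0.470 = 3.760
  c=9: 9 × 0.420 = 3.780
  c=10: 10 × 0.370 = 3.700
  c=11: 11 × 0.320 = 3.520
  c=12: 12 × 0.270 = 3.240
Maximum at c = 9 (3.780 surviving larvae).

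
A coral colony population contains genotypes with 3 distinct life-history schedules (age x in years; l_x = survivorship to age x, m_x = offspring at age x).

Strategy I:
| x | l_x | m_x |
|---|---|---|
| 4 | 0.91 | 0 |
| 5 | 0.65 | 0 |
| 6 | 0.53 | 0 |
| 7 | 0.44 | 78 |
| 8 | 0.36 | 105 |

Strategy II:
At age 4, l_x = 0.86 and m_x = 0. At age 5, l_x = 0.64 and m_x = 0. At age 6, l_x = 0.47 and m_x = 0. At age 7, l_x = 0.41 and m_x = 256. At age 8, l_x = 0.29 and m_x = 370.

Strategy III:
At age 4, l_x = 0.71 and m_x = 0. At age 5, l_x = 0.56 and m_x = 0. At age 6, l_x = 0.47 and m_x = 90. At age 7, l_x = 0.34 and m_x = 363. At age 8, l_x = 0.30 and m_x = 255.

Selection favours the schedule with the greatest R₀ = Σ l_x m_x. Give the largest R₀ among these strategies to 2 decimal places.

242.22

Strategy I: R₀ = 0.91×0 + 0.65×0 + 0.53×0 + 0.44×78 + 0.36×105 = 72.1200
Strategy II: R₀ = 0.86×0 + 0.64×0 + 0.47×0 + 0.41×256 + 0.29×370 = 212.2600
Strategy III: R₀ = 0.71×0 + 0.56×0 + 0.47×90 + 0.34×363 + 0.30×255 = 242.2200
Highest R₀: strategy III with 242.2200.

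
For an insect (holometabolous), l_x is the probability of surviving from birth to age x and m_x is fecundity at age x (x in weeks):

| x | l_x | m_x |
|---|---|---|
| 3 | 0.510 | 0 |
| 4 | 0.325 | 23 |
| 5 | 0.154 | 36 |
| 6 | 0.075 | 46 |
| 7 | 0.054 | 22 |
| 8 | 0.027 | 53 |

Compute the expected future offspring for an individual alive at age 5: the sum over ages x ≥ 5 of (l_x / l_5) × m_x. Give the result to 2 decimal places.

75.41

l_5 = 0.154. Conditional survival from age 5 to x is l_x / l_5.
  x=5: (0.154/0.154) × 36 = 36.0000
  x=6: (0.075/0.154) × 46 = 22.4026
  x=7: (0.054/0.154) × 22 = 7.7143
  x=8: (0.027/0.154) × 53 = 9.2922
Sum = 36.0000 + 22.4026 + 7.7143 + 9.2922 = 75.4091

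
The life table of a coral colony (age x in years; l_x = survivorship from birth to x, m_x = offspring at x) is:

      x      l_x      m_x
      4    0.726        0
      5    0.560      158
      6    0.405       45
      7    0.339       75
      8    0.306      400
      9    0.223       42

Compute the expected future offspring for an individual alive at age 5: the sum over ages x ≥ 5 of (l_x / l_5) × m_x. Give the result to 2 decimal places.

l_5 = 0.560. Conditional survival from age 5 to x is l_x / l_5.
  x=5: (0.560/0.560) × 158 = 158.0000
  x=6: (0.405/0.560) × 45 = 32.5446
  x=7: (0.339/0.560) × 75 = 45.4018
  x=8: (0.306/0.560) × 400 = 218.5714
  x=9: (0.223/0.560) × 42 = 16.7250
Sum = 158.0000 + 32.5446 + 45.4018 + 218.5714 + 16.7250 = 471.2429

471.24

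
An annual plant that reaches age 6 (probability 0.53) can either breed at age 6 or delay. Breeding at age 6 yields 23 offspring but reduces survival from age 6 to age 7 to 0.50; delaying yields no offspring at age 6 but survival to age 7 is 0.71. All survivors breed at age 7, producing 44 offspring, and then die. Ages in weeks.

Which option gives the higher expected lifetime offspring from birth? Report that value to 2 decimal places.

23.85

breed at age 6: R₀ = 0.53 × (23 + 0.50 × 44) = 0.53 × 45.0000 = 23.8500
delay to age 7: R₀ = 0.53 × (0.71 × 44) = 0.53 × 31.2400 = 16.5572
Higher: breed at age 6 (23.8500).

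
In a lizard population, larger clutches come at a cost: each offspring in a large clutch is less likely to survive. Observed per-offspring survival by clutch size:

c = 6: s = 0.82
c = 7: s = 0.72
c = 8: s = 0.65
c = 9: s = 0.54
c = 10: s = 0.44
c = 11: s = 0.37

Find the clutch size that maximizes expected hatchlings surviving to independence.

8

Expected hatchlings surviving to independence = c × s(c):
  c=6: 6 × 0.82 = 4.920
  c=7: 7 × 0.72 = 5.040
  c=8: 8 × 0.65 = 5.200
  c=9: 9 × 0.54 = 4.860
  c=10: 10 × 0.44 = 4.400
  c=11: 11 × 0.37 = 4.070
Maximum at c = 8 (5.200 hatchlings surviving to independence).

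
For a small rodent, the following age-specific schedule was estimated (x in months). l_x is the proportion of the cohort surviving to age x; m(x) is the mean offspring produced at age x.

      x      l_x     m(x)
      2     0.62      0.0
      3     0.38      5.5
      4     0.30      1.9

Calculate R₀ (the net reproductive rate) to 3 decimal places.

2.660

R₀ = Σ l_x m(x):
  age 2: 0.62 × 0.0 = 0.0000
  age 3: 0.38 × 5.5 = 2.0900
  age 4: 0.30 × 1.9 = 0.5700
R₀ = 0.0000 + 2.0900 + 0.5700 = 2.6600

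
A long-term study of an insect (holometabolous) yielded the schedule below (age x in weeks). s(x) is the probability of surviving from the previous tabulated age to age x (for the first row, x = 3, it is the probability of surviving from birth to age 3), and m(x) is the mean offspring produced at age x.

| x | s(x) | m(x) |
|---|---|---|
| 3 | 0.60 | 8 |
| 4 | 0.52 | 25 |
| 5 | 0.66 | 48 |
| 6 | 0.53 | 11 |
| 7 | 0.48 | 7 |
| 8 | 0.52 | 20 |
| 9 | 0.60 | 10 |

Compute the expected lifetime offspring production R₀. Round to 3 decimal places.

24.760

Survivorship from birth: l_x = s_3·s_4·…·s_x.
  l_3 = 0.60000
  l_4 = 0.31200
  l_5 = 0.20592
  l_6 = 0.10914
  l_7 = 0.05239
  l_8 = 0.02724
  l_9 = 0.01634
R₀ = Σ l_x m(x):
  age 3: 0.60000 × 8 = 4.8000
  age 4: 0.31200 × 25 = 7.8000
  age 5: 0.20592 × 48 = 9.8842
  age 6: 0.10914 × 11 = 1.2005
  age 7: 0.05239 × 7 = 0.3667
  age 8: 0.02724 × 20 = 0.5448
  age 9: 0.01634 × 10 = 0.1634
R₀ = 4.8000 + 7.8000 + 9.8842 + 1.2005 + 0.3667 + 0.5448 + 0.1634 = 24.7596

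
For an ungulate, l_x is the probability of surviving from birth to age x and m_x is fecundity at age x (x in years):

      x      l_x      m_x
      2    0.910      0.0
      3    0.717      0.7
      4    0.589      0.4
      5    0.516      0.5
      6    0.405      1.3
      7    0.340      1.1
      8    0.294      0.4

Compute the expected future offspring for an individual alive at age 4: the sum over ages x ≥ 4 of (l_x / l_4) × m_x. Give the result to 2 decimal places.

2.57

l_4 = 0.589. Conditional survival from age 4 to x is l_x / l_4.
  x=4: (0.589/0.589) × 0.4 = 0.4000
  x=5: (0.516/0.589) × 0.5 = 0.4380
  x=6: (0.405/0.589) × 1.3 = 0.8939
  x=7: (0.340/0.589) × 1.1 = 0.6350
  x=8: (0.294/0.589) × 0.4 = 0.1997
Sum = 0.4000 + 0.4380 + 0.8939 + 0.6350 + 0.1997 = 2.5666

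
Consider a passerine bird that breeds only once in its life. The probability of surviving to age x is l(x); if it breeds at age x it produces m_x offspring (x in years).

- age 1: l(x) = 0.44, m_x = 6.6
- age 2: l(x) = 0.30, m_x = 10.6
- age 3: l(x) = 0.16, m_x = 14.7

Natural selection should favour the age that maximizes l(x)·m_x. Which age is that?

Expected offspring if breeding at age x = l(x) × m_x:
  age 1: 0.44 × 6.6 = 2.904
  age 2: 0.30 × 10.6 = 3.180
  age 3: 0.16 × 14.7 = 2.352
Maximum at age 2 (3.180).

2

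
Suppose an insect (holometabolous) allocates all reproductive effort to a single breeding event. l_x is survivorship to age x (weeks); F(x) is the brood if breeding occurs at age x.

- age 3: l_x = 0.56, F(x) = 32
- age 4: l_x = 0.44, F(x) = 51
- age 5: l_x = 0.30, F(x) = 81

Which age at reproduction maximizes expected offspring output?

Expected offspring if breeding at age x = l_x × F(x):
  age 3: 0.56 × 32 = 17.920
  age 4: 0.44 × 51 = 22.440
  age 5: 0.30 × 81 = 24.300
Maximum at age 5 (24.300).

5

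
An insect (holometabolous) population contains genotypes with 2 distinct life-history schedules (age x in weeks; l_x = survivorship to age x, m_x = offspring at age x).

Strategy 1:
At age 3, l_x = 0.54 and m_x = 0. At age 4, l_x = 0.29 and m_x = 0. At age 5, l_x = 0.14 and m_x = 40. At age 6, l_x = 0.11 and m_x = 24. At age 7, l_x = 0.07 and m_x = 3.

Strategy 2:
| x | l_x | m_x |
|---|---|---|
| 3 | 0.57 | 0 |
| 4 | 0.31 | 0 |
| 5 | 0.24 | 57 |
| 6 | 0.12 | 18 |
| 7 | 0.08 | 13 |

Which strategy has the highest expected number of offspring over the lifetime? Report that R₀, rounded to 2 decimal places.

Strategy 1: R₀ = 0.54×0 + 0.29×0 + 0.14×40 + 0.11×24 + 0.07×3 = 8.4500
Strategy 2: R₀ = 0.57×0 + 0.31×0 + 0.24×57 + 0.12×18 + 0.08×13 = 16.8800
Highest R₀: strategy 2 with 16.8800.

16.88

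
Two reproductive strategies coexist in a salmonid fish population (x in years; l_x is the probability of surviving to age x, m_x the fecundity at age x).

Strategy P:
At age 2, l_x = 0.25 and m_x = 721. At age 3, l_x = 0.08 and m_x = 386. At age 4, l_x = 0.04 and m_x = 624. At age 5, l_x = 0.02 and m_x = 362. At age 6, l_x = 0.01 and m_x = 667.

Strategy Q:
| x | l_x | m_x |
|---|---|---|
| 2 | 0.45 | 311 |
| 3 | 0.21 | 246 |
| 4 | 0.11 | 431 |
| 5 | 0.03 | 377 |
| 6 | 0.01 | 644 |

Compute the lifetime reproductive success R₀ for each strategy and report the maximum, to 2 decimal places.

Strategy P: R₀ = 0.25×721 + 0.08×386 + 0.04×624 + 0.02×362 + 0.01×667 = 250.0000
Strategy Q: R₀ = 0.45×311 + 0.21×246 + 0.11×431 + 0.03×377 + 0.01×644 = 256.7700
Highest R₀: strategy Q with 256.7700.

256.77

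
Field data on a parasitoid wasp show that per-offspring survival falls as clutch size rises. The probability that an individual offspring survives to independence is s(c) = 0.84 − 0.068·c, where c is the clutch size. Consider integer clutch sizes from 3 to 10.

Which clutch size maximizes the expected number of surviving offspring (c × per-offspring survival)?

6

Expected surviving offspring = c × s(c):
  c=3: 3 × 0.636 = 1.908
  c=4: 4 × 0.568 = 2.272
  c=5: 5 × 0.500 = 2.500
  c=6: 6 × 0.432 = 2.592
  c=7: 7 × 0.364 = 2.548
  c=8: 8 × 0.296 = 2.368
  c=9: 9 × 0.228 = 2.052
  c=10: 10 × 0.160 = 1.600
Maximum at c = 6 (2.592 surviving offspring).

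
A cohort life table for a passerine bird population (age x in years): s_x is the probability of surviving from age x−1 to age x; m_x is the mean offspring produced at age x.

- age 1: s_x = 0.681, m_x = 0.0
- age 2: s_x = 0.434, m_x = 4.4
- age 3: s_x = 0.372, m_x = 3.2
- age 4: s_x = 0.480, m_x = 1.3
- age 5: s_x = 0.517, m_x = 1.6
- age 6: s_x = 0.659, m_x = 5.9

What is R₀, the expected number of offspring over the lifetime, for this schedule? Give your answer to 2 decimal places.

1.87

Survivorship from birth: l_x = s_1·s_2·…·s_x.
  l_1 = 0.68100
  l_2 = 0.29555
  l_3 = 0.10995
  l_4 = 0.05277
  l_5 = 0.02728
  l_6 = 0.01798
R₀ = Σ l_x m_x:
  age 1: 0.68100 × 0.0 = 0.0000
  age 2: 0.29555 × 4.4 = 1.3004
  age 3: 0.10995 × 3.2 = 0.3518
  age 4: 0.05277 × 1.3 = 0.0686
  age 5: 0.02728 × 1.6 = 0.0436
  age 6: 0.01798 × 5.9 = 0.1061
R₀ = 0.0000 + 1.3004 + 0.3518 + 0.0686 + 0.0436 + 0.1061 = 1.8706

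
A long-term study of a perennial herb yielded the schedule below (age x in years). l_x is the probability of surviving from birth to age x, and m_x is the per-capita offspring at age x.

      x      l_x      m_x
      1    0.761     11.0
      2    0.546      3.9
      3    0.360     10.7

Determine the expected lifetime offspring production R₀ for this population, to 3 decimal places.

R₀ = Σ l_x m_x:
  age 1: 0.761 × 11.0 = 8.3710
  age 2: 0.546 × 3.9 = 2.1294
  age 3: 0.360 × 10.7 = 3.8520
R₀ = 8.3710 + 2.1294 + 3.8520 = 14.3524

14.352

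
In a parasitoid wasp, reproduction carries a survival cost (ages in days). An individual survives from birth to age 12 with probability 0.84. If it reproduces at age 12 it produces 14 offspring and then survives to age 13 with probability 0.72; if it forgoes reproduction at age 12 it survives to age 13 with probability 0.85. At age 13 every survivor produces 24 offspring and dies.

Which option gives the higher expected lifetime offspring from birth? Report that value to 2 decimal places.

breed at age 12: R₀ = 0.84 × (14 + 0.72 × 24) = 0.84 × 31.2800 = 26.2752
delay to age 13: R₀ = 0.84 × (0.85 × 24) = 0.84 × 20.4000 = 17.1360
Higher: breed at age 12 (26.2752).

26.28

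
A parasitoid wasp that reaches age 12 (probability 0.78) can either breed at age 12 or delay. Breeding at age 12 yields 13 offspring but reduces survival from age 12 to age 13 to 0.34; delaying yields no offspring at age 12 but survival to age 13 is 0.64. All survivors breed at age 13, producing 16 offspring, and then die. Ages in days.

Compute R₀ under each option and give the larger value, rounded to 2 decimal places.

breed at age 12: R₀ = 0.78 × (13 + 0.34 × 16) = 0.78 × 18.4400 = 14.3832
delay to age 13: R₀ = 0.78 × (0.64 × 16) = 0.78 × 10.2400 = 7.9872
Higher: breed at age 12 (14.3832).

14.38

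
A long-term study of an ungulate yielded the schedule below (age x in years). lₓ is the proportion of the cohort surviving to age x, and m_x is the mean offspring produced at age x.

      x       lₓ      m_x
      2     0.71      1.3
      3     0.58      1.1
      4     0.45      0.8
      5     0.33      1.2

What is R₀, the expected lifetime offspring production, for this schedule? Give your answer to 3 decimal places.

2.317

R₀ = Σ lₓ m_x:
  age 2: 0.71 × 1.3 = 0.9230
  age 3: 0.58 × 1.1 = 0.6380
  age 4: 0.45 × 0.8 = 0.3600
  age 5: 0.33 × 1.2 = 0.3960
R₀ = 0.9230 + 0.6380 + 0.3600 + 0.3960 = 2.3170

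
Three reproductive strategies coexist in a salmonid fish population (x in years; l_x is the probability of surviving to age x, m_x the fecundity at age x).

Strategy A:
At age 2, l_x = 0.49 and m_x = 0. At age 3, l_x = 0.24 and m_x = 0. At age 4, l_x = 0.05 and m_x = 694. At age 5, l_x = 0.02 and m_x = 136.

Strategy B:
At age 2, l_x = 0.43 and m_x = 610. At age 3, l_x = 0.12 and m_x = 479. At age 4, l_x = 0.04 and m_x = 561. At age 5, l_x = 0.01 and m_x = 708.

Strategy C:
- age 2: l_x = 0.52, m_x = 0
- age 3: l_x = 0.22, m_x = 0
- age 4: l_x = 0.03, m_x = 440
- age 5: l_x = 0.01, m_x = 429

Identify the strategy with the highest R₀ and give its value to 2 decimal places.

Strategy A: R₀ = 0.49×0 + 0.24×0 + 0.05×694 + 0.02×136 = 37.4200
Strategy B: R₀ = 0.43×610 + 0.12×479 + 0.04×561 + 0.01×708 = 349.3000
Strategy C: R₀ = 0.52×0 + 0.22×0 + 0.03×440 + 0.01×429 = 17.4900
Highest R₀: strategy B with 349.3000.

349.30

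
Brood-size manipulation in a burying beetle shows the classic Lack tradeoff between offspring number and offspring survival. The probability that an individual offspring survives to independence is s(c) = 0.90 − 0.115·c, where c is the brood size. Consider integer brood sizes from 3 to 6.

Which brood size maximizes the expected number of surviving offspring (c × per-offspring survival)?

Expected surviving offspring = c × s(c):
  c=3: 3 × 0.555 = 1.665
  c=4: 4 × 0.440 = 1.760
  c=5: 5 × 0.325 = 1.625
  c=6: 6 × 0.210 = 1.260
Maximum at c = 4 (1.760 surviving offspring).

4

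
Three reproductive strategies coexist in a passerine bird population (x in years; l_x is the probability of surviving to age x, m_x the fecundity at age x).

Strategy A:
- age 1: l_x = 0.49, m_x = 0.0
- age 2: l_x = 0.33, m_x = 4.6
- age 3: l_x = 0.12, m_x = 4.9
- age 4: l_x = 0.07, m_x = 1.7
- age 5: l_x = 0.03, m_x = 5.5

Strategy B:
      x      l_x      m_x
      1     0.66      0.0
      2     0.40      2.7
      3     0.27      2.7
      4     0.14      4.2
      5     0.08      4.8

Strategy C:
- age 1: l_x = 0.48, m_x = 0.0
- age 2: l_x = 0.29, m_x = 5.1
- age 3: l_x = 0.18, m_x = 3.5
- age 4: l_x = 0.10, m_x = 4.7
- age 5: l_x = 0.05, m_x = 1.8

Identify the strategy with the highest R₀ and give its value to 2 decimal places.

2.78

Strategy A: R₀ = 0.49×0.0 + 0.33×4.6 + 0.12×4.9 + 0.07×1.7 + 0.03×5.5 = 2.3900
Strategy B: R₀ = 0.66×0.0 + 0.40×2.7 + 0.27×2.7 + 0.14×4.2 + 0.08×4.8 = 2.7810
Strategy C: R₀ = 0.48×0.0 + 0.29×5.1 + 0.18×3.5 + 0.10×4.7 + 0.05×1.8 = 2.6690
Highest R₀: strategy B with 2.7810.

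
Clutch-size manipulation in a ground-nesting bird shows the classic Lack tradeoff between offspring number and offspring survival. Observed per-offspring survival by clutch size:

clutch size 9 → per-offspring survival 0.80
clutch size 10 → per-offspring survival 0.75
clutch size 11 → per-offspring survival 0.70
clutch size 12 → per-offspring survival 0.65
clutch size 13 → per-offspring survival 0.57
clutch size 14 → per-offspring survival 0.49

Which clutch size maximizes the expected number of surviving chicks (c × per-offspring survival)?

Expected surviving chicks = c × s(c):
  c=9: 9 × 0.80 = 7.200
  c=10: 10 × 0.75 = 7.500
  c=11: 11 × 0.70 = 7.700
  c=12: 12 × 0.65 = 7.800
  c=13: 13 × 0.57 = 7.410
  c=14: 14 × 0.49 = 6.860
Maximum at c = 12 (7.800 surviving chicks).

12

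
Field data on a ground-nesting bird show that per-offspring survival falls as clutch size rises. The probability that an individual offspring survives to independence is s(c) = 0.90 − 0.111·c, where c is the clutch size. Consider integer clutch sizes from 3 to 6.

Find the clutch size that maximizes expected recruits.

4

Expected recruits = c × s(c):
  c=3: 3 × 0.567 = 1.701
  c=4: 4 × 0.456 = 1.824
  c=5: 5 × 0.345 = 1.725
  c=6: 6 × 0.234 = 1.404
Maximum at c = 4 (1.824 recruits).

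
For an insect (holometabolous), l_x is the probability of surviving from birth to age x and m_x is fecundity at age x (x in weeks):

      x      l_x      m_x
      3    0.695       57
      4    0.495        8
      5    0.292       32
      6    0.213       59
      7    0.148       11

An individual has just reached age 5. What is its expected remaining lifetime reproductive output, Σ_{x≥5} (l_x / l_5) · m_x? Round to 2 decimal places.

l_5 = 0.292. Conditional survival from age 5 to x is l_x / l_5.
  x=5: (0.292/0.292) × 32 = 32.0000
  x=6: (0.213/0.292) × 59 = 43.0377
  x=7: (0.148/0.292) × 11 = 5.5753
Sum = 32.0000 + 43.0377 + 5.5753 = 80.6130

80.61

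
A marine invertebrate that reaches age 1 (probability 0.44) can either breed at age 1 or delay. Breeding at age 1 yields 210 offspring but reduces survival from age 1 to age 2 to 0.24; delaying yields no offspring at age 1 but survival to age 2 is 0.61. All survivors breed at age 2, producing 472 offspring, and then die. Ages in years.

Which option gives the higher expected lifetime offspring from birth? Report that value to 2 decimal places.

breed at age 1: R₀ = 0.44 × (210 + 0.24 × 472) = 0.44 × 323.2800 = 142.2432
delay to age 2: R₀ = 0.44 × (0.61 × 472) = 0.44 × 287.9200 = 126.6848
Higher: breed at age 1 (142.2432).

142.24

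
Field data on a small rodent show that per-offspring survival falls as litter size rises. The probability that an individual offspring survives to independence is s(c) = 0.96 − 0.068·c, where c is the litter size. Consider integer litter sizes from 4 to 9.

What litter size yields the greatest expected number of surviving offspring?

7

Expected surviving offspring = c × s(c):
  c=4: 4 × 0.688 = 2.752
  c=5: 5 × 0.620 = 3.100
  c=6: 6 × 0.552 = 3.312
  c=7: 7 × 0.484 = 3.388
  c=8: 8 × 0.416 = 3.328
  c=9: 9 × 0.348 = 3.132
Maximum at c = 7 (3.388 surviving offspring).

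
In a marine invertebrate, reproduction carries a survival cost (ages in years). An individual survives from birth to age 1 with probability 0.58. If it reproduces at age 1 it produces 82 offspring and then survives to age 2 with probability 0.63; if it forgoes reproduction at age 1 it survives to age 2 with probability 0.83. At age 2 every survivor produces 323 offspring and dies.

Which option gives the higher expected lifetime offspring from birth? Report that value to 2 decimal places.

breed at age 1: R₀ = 0.58 × (82 + 0.63 × 323) = 0.58 × 285.4900 = 165.5842
delay to age 2: R₀ = 0.58 × (0.83 × 323) = 0.58 × 268.0900 = 155.4922
Higher: breed at age 1 (165.5842).

165.58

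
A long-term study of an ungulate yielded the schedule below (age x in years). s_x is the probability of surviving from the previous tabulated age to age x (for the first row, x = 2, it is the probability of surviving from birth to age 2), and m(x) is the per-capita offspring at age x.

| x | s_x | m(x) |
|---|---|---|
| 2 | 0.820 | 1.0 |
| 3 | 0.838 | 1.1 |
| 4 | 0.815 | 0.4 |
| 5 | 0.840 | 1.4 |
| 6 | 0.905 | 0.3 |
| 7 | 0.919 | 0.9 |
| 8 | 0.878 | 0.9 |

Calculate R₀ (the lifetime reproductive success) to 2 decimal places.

Survivorship from birth: l_x = s_2·s_3·…·s_x.
  l_2 = 0.82000
  l_3 = 0.68716
  l_4 = 0.56004
  l_5 = 0.47043
  l_6 = 0.42574
  l_7 = 0.39125
  l_8 = 0.34352
R₀ = Σ l_x m(x):
  age 2: 0.82000 × 1.0 = 0.8200
  age 3: 0.68716 × 1.1 = 0.7559
  age 4: 0.56004 × 0.4 = 0.2240
  age 5: 0.47043 × 1.4 = 0.6586
  age 6: 0.42574 × 0.3 = 0.1277
  age 7: 0.39125 × 0.9 = 0.3521
  age 8: 0.34352 × 0.9 = 0.3092
R₀ = 0.8200 + 0.7559 + 0.2240 + 0.6586 + 0.1277 + 0.3521 + 0.3092 = 3.2475

3.25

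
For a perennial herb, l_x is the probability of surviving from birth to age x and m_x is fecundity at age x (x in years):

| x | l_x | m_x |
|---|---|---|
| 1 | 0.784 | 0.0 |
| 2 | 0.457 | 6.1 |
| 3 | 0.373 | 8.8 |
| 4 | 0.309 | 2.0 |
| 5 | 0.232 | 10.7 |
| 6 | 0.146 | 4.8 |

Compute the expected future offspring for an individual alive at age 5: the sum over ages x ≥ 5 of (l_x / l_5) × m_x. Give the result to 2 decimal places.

13.72

l_5 = 0.232. Conditional survival from age 5 to x is l_x / l_5.
  x=5: (0.232/0.232) × 10.7 = 10.7000
  x=6: (0.146/0.232) × 4.8 = 3.0207
Sum = 10.7000 + 3.0207 = 13.7207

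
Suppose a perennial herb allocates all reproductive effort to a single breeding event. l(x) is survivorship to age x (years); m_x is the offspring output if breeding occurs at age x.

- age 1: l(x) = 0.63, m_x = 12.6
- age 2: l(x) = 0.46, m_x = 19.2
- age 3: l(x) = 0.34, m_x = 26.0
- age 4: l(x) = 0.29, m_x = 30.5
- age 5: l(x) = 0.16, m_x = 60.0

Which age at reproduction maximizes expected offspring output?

Expected offspring if breeding at age x = l(x) × m_x:
  age 1: 0.63 × 12.6 = 7.938
  age 2: 0.46 × 19.2 = 8.832
  age 3: 0.34 × 26.0 = 8.840
  age 4: 0.29 × 30.5 = 8.845
  age 5: 0.16 × 60.0 = 9.600
Maximum at age 5 (9.600).

5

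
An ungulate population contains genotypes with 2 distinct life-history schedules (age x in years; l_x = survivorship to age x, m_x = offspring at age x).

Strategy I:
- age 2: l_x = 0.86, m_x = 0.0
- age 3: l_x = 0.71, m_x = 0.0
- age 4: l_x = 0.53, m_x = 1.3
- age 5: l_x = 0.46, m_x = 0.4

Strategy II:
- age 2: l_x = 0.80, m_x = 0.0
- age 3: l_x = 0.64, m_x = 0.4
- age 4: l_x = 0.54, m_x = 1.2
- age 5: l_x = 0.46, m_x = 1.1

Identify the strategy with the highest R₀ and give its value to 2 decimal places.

Strategy I: R₀ = 0.86×0.0 + 0.71×0.0 + 0.53×1.3 + 0.46×0.4 = 0.8730
Strategy II: R₀ = 0.80×0.0 + 0.64×0.4 + 0.54×1.2 + 0.46×1.1 = 1.4100
Highest R₀: strategy II with 1.4100.

1.41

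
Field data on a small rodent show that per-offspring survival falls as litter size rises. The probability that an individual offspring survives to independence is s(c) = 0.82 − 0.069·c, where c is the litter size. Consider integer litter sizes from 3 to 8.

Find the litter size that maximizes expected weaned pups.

6

Expected weaned pups = c × s(c):
  c=3: 3 × 0.613 = 1.839
  c=4: 4 × 0.544 = 2.176
  c=5: 5 × 0.475 = 2.375
  c=6: 6 × 0.406 = 2.436
  c=7: 7 × 0.337 = 2.359
  c=8: 8 × 0.268 = 2.144
Maximum at c = 6 (2.436 weaned pups).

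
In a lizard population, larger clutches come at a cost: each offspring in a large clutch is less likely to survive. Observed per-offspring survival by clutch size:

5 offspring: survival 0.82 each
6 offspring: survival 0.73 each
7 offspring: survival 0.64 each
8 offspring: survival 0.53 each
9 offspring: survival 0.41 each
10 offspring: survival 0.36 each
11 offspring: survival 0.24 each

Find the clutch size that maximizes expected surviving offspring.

7

Expected surviving offspring = c × s(c):
  c=5: 5 × 0.82 = 4.100
  c=6: 6 × 0.73 = 4.380
  c=7: 7 × 0.64 = 4.480
  c=8: 8 × 0.53 = 4.240
  c=9: 9 × 0.41 = 3.690
  c=10: 10 × 0.36 = 3.600
  c=11: 11 × 0.24 = 2.640
Maximum at c = 7 (4.480 surviving offspring).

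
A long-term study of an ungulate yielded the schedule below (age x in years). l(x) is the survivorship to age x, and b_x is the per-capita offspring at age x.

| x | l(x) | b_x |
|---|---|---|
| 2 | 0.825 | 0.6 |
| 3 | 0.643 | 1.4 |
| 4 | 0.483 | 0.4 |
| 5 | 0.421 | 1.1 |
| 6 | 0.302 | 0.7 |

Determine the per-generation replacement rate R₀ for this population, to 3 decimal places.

2.263

R₀ = Σ l(x) b_x:
  age 2: 0.825 × 0.6 = 0.4950
  age 3: 0.643 × 1.4 = 0.9002
  age 4: 0.483 × 0.4 = 0.1932
  age 5: 0.421 × 1.1 = 0.4631
  age 6: 0.302 × 0.7 = 0.2114
R₀ = 0.4950 + 0.9002 + 0.1932 + 0.4631 + 0.2114 = 2.2629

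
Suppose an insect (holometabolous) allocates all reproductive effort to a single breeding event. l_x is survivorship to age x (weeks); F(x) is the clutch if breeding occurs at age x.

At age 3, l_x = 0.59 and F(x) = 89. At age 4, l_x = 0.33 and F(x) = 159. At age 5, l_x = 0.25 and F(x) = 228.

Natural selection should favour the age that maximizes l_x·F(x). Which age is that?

5

Expected offspring if breeding at age x = l_x × F(x):
  age 3: 0.59 × 89 = 52.510
  age 4: 0.33 × 159 = 52.470
  age 5: 0.25 × 228 = 57.000
Maximum at age 5 (57.000).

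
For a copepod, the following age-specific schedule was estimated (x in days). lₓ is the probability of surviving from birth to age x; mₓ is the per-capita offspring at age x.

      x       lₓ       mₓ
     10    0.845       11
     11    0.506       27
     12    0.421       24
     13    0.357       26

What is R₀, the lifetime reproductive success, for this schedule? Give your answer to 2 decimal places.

42.34

R₀ = Σ lₓ mₓ:
  age 10: 0.845 × 11 = 9.2950
  age 11: 0.506 × 27 = 13.6620
  age 12: 0.421 × 24 = 10.1040
  age 13: 0.357 × 26 = 9.2820
R₀ = 9.2950 + 13.6620 + 10.1040 + 9.2820 = 42.3430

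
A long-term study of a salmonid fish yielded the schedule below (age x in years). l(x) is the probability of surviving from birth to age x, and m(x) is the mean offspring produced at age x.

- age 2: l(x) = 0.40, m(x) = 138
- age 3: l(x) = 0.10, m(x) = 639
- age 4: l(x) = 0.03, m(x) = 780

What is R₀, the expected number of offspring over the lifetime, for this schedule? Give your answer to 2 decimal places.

142.50

R₀ = Σ l(x) m(x):
  age 2: 0.40 × 138 = 55.2000
  age 3: 0.10 × 639 = 63.9000
  age 4: 0.03 × 780 = 23.4000
R₀ = 55.2000 + 63.9000 + 23.4000 = 142.5000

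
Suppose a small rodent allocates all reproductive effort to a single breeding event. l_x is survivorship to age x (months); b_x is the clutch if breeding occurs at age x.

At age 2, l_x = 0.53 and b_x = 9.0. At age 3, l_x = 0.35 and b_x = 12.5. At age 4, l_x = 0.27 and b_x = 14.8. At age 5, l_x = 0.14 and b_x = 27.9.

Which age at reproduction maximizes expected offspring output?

Expected offspring if breeding at age x = l_x × b_x:
  age 2: 0.53 × 9.0 = 4.770
  age 3: 0.35 × 12.5 = 4.375
  age 4: 0.27 × 14.8 = 3.996
  age 5: 0.14 × 27.9 = 3.906
Maximum at age 2 (4.770).

2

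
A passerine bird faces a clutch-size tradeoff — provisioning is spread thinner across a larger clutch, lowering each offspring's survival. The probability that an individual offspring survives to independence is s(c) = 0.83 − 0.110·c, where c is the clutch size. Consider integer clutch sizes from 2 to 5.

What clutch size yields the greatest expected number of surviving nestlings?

4

Expected surviving nestlings = c × s(c):
  c=2: 2 × 0.610 = 1.220
  c=3: 3 × 0.500 = 1.500
  c=4: 4 × 0.390 = 1.560
  c=5: 5 × 0.280 = 1.400
Maximum at c = 4 (1.560 surviving nestlings).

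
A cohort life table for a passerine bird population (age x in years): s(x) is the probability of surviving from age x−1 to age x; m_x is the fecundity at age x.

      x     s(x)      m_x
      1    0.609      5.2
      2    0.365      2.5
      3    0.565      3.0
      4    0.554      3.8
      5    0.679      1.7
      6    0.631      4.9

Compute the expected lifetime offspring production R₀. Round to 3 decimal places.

Survivorship from birth: l_x = s_1·s_2·…·s_x.
  l_1 = 0.60900
  l_2 = 0.22228
  l_3 = 0.12559
  l_4 = 0.06958
  l_5 = 0.04724
  l_6 = 0.02981
R₀ = Σ l_x m_x:
  age 1: 0.60900 × 5.2 = 3.1668
  age 2: 0.22228 × 2.5 = 0.5557
  age 3: 0.12559 × 3.0 = 0.3768
  age 4: 0.06958 × 3.8 = 0.2644
  age 5: 0.04724 × 1.7 = 0.0803
  age 6: 0.02981 × 4.9 = 0.1461
R₀ = 3.1668 + 0.5557 + 0.3768 + 0.2644 + 0.0803 + 0.1461 = 4.5901

4.590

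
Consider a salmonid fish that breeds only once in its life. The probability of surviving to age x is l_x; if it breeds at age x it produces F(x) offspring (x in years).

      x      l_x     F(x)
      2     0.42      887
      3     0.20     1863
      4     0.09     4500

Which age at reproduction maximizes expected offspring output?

4

Expected offspring if breeding at age x = l_x × F(x):
  age 2: 0.42 × 887 = 372.540
  age 3: 0.20 × 1863 = 372.600
  age 4: 0.09 × 4500 = 405.000
Maximum at age 4 (405.000).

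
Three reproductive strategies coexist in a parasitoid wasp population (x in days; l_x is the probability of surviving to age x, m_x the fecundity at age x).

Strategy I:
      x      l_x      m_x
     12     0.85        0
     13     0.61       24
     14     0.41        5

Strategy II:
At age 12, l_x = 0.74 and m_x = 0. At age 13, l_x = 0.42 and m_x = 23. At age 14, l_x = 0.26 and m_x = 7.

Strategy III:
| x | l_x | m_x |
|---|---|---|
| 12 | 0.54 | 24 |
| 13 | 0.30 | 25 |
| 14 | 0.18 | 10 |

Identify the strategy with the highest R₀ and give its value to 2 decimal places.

22.26

Strategy I: R₀ = 0.85×0 + 0.61×24 + 0.41×5 = 16.6900
Strategy II: R₀ = 0.74×0 + 0.42×23 + 0.26×7 = 11.4800
Strategy III: R₀ = 0.54×24 + 0.30×25 + 0.18×10 = 22.2600
Highest R₀: strategy III with 22.2600.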